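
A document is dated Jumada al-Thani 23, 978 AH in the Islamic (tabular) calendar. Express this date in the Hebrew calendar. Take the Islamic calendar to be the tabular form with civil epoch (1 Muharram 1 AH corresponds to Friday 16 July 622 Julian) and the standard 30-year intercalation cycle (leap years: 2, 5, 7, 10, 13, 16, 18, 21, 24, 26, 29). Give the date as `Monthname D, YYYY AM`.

Kislev 24, 5331 AM

Julian Day Number of the source date = 2294826.
Converting JDN 2294826 to the Hebrew calendar gives 24 Kislev 5331 AM.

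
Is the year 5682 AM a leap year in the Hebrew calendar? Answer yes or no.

Hebrew year 5682 is year 1 of its 19-year Metonic cycle; leap years are at positions 3, 6, 8, 11, 14, 17, 19, so it is a common year (12 months).

no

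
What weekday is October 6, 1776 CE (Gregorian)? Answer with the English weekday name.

JDN 2370010 mod 7 = 6, and JDN 0 was a Monday, so this is a Sunday.

Sunday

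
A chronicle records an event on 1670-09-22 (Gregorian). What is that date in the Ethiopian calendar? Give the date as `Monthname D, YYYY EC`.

Julian Day Number of the source date = 2331280.
Converting JDN 2331280 to the Ethiopian calendar gives 15 Meskerem 1663 EC.

Meskerem 15, 1663 EC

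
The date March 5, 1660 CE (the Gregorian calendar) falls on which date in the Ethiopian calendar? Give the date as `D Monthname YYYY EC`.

29 Yekatit 1652 EC

Julian Day Number of the source date = 2327427.
Converting JDN 2327427 to the Ethiopian calendar gives 29 Yekatit 1652 EC.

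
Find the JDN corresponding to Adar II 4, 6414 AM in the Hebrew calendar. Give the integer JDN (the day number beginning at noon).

Equivalently 16 March 2654 (Gregorian).
JDN 2299161 is 15 October 1582 CE (Gregorian); the target day is +391327 days from there, so JDN = 2690488.

2690488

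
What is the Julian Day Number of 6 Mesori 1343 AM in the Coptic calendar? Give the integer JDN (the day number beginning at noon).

2315530

In the Gregorian calendar the same day is 9 August 1627.
JDN 2451545 is 1 January 2000 CE (Gregorian); the target day is −136015 days from there, so JDN = 2315530.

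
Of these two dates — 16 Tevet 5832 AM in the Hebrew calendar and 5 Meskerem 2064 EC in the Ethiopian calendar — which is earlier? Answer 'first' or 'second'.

Converting both to JDN: 2477849 vs 2477736; the smaller is the second.

second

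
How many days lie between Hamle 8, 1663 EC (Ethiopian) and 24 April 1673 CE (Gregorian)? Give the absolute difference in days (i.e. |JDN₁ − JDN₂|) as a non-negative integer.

652

JDN of the first date = 2331573.
JDN of the second date = 2332225.
|2332225 − 2331573| = 652.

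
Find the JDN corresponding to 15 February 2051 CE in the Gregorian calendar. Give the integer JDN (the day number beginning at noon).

JDN 2400001 is 17 November 1858 CE (Gregorian), MJD 0; the target day is +70217 days from there, so JDN = 2470218.

2470218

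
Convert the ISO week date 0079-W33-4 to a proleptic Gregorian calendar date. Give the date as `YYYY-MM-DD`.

0079-08-17

ISO week 1 of 79 is the week containing the first Thursday of 79.
Week 33, day 4 (Thursday) lands on 0079-08-17.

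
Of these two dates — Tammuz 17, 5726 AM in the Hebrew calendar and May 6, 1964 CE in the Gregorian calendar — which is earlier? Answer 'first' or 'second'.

First date → JDN 2439312; second date → JDN 2438522.
JDN 2438522 < JDN 2439312, so the second date is earlier.

second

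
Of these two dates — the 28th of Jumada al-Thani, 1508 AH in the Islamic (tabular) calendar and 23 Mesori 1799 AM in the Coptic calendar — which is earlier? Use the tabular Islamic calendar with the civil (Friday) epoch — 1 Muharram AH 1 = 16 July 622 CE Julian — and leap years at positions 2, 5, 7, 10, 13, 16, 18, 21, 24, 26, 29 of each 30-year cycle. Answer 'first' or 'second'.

First date → JDN 2482646; second date → JDN 2482101.
JDN 2482101 < JDN 2482646, so the second date is earlier.

second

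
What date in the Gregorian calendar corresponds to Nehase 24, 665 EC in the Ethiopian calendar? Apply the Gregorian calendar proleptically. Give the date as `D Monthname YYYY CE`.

Julian Day Number of the source date = 1967100.
Converting JDN 1967100 to the Gregorian calendar gives 20 August 673 CE.

20 August 673 CE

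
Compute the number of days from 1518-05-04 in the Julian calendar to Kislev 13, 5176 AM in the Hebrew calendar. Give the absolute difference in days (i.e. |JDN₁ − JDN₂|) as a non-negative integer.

37426

First date → JDN 2275631; second date → JDN 2238205.
The interval is |2275631 − 2238205| = 37426 days.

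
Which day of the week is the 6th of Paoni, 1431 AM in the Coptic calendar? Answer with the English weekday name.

Tuesday

Equivalently 11 June 1715 Gregorian, JDN 2347612.
2347612 ≡ 1 (mod 7); counting from Monday = 0 gives Tuesday.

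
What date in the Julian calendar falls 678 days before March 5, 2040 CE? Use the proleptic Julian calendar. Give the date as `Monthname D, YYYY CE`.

April 27, 2038 CE

The starting date is JDN 2466232; 2466232 − 678 = 2465554.
JDN 2465554 corresponds to April 27, 2038 CE.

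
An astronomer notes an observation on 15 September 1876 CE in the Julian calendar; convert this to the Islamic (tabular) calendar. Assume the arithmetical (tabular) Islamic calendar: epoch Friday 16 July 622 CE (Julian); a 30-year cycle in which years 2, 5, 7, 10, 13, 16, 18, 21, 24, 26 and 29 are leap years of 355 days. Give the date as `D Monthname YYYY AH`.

The source date corresponds to 27 September 1876 in the Gregorian calendar (JDN 2406525).
That day falls on 8 Ramadan 1293 AH in the tabular Islamic calendar.

8 Ramadan 1293 AH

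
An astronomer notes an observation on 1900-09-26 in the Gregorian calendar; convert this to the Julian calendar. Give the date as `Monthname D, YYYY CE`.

September 13, 1900 CE

The Julian–Gregorian offset here is 13 days (Julian trailing).
26 September 1900 Gregorian − 13 days → 13 September 1900 Julian.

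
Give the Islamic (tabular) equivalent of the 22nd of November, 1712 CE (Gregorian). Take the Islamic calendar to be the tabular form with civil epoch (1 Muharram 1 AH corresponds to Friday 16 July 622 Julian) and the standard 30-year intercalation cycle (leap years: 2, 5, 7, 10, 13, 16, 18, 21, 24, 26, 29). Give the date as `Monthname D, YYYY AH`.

Julian Day Number of the source date = 2346681.
Converting JDN 2346681 to the tabular Islamic calendar gives 22 Shawwal 1124 AH.

Shawwal 22, 1124 AH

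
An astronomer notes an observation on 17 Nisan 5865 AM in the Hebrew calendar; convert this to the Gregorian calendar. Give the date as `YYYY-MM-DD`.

2105-04-02

Both dates share Julian Day Number 2489987; in the Gregorian calendar that is 2 April 2105 CE.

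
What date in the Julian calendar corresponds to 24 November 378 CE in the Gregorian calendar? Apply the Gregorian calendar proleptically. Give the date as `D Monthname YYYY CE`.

23 November 378 CE

For dates in this range the Gregorian date is 1 day ahead of the Julian.
24 November 378 Gregorian − 1 day → 23 November 378 Julian.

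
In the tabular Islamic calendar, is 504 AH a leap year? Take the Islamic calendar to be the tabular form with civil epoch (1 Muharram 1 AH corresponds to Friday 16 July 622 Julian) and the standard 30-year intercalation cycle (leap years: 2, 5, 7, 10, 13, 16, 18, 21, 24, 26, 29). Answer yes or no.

yes

Year 504 AH is year 24 of its 30-year cycle; leap positions are 2, 5, 7, 10, 13, 16, 18, 21, 24, 26, 29, so it is a leap year (355 days).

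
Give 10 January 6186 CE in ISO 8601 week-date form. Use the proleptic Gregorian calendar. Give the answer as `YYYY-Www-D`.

6186-W02-2

The weekday is Tuesday (ISO weekday 2).
That Tuesday belongs to ISO week 2 of ISO year 6186.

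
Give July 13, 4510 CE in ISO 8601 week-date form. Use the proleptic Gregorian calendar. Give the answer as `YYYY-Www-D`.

4510-W28-7

The weekday is Sunday (ISO weekday 7).
That Sunday belongs to ISO week 28 of ISO year 4510.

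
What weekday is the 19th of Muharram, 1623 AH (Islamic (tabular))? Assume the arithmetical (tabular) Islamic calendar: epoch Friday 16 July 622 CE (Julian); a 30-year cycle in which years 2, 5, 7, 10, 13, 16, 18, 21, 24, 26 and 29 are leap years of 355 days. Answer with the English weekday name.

Equivalently 18 April 2196 Gregorian, JDN 2523241.
2523241 ≡ 0 (mod 7); counting from Monday = 0 gives Monday.

Monday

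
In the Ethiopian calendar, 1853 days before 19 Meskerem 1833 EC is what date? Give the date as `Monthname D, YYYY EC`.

Nehase 28, 1827 EC

The starting date is JDN 2393377; 2393377 − 1853 = 2391524.
JDN 2391524 corresponds to Nehase 28, 1827 EC.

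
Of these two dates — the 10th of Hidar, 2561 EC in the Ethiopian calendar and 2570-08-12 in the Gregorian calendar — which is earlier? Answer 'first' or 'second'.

first

The two dates have Julian Day Numbers 2659330 and 2659957 respectively.
Since 2659330 < 2659957, the first date comes first.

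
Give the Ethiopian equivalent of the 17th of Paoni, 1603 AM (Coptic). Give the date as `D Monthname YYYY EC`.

17 Sene 1879 EC

Julian Day Number of the source date = 2410446.
Converting JDN 2410446 to the Ethiopian calendar gives 17 Sene 1879 EC.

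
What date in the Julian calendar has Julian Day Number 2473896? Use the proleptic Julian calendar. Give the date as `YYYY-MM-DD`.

The Gregorian equivalent of JDN 2473896 is 12 March 2061.
In the Julian calendar that day is 2061-02-27.

2061-02-27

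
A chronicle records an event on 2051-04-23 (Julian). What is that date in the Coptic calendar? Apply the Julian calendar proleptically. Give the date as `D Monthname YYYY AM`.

28 Parmouti 1767 AM

Both dates share Julian Day Number 2470298; in the Coptic calendar that is 28 Parmouti 1767 AM.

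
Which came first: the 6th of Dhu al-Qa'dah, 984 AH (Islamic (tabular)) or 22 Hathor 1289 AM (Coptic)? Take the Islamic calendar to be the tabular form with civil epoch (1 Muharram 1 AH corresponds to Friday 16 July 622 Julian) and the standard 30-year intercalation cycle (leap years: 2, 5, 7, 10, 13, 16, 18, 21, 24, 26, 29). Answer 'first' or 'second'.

second

Converting both to JDN: 2297082 vs 2295553; the smaller is the second.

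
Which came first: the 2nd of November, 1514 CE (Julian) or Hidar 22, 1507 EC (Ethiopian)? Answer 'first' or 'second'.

First date → JDN 2274352; second date → JDN 2274368.
JDN 2274352 < JDN 2274368, so the first date is earlier.

first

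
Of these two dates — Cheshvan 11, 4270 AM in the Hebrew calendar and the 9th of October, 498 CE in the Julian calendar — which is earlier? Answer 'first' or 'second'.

second

The two dates have Julian Day Numbers 1907253 and 1903234 respectively.
Since 1903234 < 1907253, the second date comes first.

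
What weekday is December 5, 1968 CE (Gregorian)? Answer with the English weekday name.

Thursday

Since JDN mod 7 = 3 (0 = Monday), the day is Thursday.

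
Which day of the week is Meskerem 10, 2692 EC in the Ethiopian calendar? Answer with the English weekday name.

In the Gregorian calendar this is 26 September 2699 (JDN 2707118).
JDN 2707118 mod 7 = 1, and JDN 0 was a Monday, so this is a Tuesday.

Tuesday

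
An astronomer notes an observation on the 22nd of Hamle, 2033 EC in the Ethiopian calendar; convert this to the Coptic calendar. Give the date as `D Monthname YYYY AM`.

22 Epip 1757 AM

Both dates share Julian Day Number 2466730; in the Coptic calendar that is 22 Epip 1757 AM.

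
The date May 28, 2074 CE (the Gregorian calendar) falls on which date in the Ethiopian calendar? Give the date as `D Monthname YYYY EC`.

20 Ginbot 2066 EC

Julian Day Number of the source date = 2478721.
Converting JDN 2478721 to the Ethiopian calendar gives 20 Ginbot 2066 EC.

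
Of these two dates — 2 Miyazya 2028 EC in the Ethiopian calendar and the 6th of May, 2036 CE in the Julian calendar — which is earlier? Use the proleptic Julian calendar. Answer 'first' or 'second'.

Converting both to JDN: 2464794 vs 2464833; the smaller is the first.

first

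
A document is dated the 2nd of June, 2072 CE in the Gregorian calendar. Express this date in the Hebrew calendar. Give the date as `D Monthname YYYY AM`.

Both dates share Julian Day Number 2477996; in the Hebrew calendar that is 16 Sivan 5832 AM.

16 Sivan 5832 AM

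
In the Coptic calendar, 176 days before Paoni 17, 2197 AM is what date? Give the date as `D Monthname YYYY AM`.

JDN of Paoni 17, 2197 AM = 2627405.
2627405 − 176 = 2627229.
JDN 2627229 in the Coptic calendar is 21 Koiak 2197 AM.

21 Koiak 2197 AM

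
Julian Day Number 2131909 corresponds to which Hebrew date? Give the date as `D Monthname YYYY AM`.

27 Cheshvan 4885 AM

JDN 2131909 is 13 November 1124 in the proleptic Gregorian calendar.
In the Hebrew calendar that day is 27 Cheshvan 4885 AM.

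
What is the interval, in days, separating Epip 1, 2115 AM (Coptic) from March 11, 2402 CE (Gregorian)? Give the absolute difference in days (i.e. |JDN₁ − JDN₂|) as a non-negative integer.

JDN of the first date = 2597468.
JDN of the second date = 2598442.
|2598442 − 2597468| = 974.

974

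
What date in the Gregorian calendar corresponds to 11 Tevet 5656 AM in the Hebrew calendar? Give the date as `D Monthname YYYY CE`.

28 December 1895 CE

Both dates share Julian Day Number 2413556; in the Gregorian calendar that is 28 December 1895 CE.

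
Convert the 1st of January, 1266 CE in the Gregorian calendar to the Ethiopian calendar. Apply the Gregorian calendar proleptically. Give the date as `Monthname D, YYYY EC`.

Both dates share Julian Day Number 2183458; in the Ethiopian calendar that is 29 Tahsas 1258 EC.

Tahsas 29, 1258 EC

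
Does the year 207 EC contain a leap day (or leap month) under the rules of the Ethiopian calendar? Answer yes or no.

207 mod 4 = 3; in the Ethiopian calendar a year is leap when year mod 4 = 3, so it is a leap year.

yes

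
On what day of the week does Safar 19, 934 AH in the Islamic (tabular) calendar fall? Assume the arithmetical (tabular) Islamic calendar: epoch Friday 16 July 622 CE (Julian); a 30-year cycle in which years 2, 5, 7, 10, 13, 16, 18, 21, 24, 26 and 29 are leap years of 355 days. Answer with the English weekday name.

Equivalently 24 November 1527 Gregorian, JDN 2279112.
Since JDN mod 7 = 3 (0 = Monday), the day is Thursday.

Thursday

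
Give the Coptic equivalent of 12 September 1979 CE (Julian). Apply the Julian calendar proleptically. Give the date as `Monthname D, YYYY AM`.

Thout 14, 1696 AM

Julian Day Number of the source date = 2444142.
Converting JDN 2444142 to the Coptic calendar gives 14 Thout 1696 AM.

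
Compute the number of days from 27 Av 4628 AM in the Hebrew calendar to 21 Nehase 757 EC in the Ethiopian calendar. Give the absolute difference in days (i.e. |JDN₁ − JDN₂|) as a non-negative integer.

37626

JDN of the first date = 2038326.
JDN of the second date = 2000700.
|2000700 − 2038326| = 37626.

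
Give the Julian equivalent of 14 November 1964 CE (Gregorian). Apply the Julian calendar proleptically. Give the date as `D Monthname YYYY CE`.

The Julian–Gregorian offset here is 13 days (Julian trailing).
14 November 1964 Gregorian − 13 days → 1 November 1964 Julian.

1 November 1964 CE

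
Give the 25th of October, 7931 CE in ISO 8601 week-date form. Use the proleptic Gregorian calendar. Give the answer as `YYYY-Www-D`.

7931-W43-7

The weekday is Sunday (ISO weekday 7).
That Sunday belongs to ISO week 43 of ISO year 7931.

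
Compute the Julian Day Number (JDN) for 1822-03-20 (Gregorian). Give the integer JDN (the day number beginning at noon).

JDN 2451545 is 1 January 2000 CE (Gregorian); the target day is −64935 days from there, so JDN = 2386610.

2386610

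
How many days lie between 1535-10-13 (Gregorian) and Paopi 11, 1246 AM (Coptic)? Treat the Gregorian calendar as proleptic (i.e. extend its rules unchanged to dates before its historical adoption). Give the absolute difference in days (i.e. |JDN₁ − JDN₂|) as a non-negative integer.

2186

First date → JDN 2281992; second date → JDN 2279806.
The interval is |2281992 − 2279806| = 2186 days.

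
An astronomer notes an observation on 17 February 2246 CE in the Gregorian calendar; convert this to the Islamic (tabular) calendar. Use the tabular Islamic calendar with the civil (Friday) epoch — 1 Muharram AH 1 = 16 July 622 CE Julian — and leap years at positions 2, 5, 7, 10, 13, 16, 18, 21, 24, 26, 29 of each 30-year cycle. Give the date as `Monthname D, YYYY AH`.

Jumada al-Awwal 30, 1674 AH

Julian Day Number of the source date = 2541442.
Converting JDN 2541442 to the tabular Islamic calendar gives 30 Jumada al-Awwal 1674 AH.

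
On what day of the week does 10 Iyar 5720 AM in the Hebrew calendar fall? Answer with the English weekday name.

Equivalently 7 May 1960 Gregorian, JDN 2437062.
Since JDN mod 7 = 5 (0 = Monday), the day is Saturday.

Saturday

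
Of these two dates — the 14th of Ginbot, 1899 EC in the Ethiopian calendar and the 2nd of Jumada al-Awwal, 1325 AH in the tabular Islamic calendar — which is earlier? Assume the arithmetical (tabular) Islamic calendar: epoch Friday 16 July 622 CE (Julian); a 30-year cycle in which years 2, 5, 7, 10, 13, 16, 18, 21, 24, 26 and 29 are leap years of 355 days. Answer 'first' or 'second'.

First date → JDN 2417718; second date → JDN 2417740.
JDN 2417718 < JDN 2417740, so the first date is earlier.

first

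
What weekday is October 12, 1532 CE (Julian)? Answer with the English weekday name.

Equivalently 22 October 1532 Gregorian, JDN 2280906.
Since JDN mod 7 = 5 (0 = Monday), the day is Saturday.

Saturday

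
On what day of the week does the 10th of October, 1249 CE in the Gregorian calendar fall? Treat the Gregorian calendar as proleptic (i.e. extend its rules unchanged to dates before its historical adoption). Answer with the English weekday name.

Sunday

JDN 2177531 mod 7 = 6, and JDN 0 was a Monday, so this is a Sunday.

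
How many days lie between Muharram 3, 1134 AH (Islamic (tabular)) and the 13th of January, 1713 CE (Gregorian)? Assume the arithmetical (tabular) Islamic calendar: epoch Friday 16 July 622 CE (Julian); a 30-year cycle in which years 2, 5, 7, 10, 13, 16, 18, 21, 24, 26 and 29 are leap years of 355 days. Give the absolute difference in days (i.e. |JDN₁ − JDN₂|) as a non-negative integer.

JDN of the first date = 2349939.
JDN of the second date = 2346733.
|2346733 − 2349939| = 3206.

3206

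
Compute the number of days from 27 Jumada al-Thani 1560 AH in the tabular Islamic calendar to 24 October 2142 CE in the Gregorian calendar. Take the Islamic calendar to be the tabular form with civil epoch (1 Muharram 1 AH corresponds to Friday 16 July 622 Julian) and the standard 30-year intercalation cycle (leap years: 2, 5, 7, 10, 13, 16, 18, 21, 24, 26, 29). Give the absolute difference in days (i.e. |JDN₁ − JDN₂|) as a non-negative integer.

First date → JDN 2501072; second date → JDN 2503706.
The interval is |2501072 − 2503706| = 2634 days.

2634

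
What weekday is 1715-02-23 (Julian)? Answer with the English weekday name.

This is JDN 2347515 (6 March 1715 Gregorian).
2347515 ≡ 2 (mod 7); counting from Monday = 0 gives Wednesday.

Wednesday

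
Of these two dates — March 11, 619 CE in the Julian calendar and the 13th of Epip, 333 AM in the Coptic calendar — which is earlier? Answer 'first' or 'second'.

second

First date → JDN 1947217; second date → JDN 1946605.
JDN 1946605 < JDN 1947217, so the second date is earlier.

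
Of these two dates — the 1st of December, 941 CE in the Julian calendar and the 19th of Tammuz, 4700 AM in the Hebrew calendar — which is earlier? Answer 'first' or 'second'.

The two dates have Julian Day Numbers 2065093 and 2064571 respectively.
Since 2064571 < 2065093, the second date comes first.

second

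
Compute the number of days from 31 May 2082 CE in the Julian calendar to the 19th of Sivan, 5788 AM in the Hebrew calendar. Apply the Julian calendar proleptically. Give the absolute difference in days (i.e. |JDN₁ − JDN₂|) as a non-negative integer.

JDN of the first date = 2481659.
JDN of the second date = 2461936.
|2461936 − 2481659| = 19723.

19723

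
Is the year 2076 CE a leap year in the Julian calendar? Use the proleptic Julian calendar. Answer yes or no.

2076 mod 4 = 0, so it is a leap year in the Julian calendar.

yes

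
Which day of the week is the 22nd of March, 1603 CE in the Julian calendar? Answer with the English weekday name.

Tuesday

This is JDN 2306634 (1 April 1603 Gregorian).
2306634 ≡ 1 (mod 7); counting from Monday = 0 gives Tuesday.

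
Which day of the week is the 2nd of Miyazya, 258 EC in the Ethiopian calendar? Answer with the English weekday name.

Wednesday

This is JDN 1818301 (28 March 266 Gregorian).
1818301 ≡ 2 (mod 7); counting from Monday = 0 gives Wednesday.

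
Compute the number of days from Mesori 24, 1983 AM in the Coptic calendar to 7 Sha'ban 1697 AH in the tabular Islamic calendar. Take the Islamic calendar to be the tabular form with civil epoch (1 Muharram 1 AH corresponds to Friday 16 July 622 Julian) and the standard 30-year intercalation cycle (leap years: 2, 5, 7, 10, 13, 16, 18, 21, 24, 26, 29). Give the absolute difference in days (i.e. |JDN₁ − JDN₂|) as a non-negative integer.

351

JDN of the first date = 2549308.
JDN of the second date = 2549659.
|2549659 − 2549308| = 351.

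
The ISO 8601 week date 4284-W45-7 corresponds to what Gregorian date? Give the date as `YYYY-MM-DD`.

ISO week 1 of 4284 is the week containing the first Thursday of 4284.
Week 45, day 7 (Sunday) lands on 4284-11-09.

4284-11-09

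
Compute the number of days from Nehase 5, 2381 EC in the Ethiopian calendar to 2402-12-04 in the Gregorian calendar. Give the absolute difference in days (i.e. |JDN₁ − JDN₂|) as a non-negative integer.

JDN of the first date = 2593850.
JDN of the second date = 2598710.
|2598710 − 2593850| = 4860.

4860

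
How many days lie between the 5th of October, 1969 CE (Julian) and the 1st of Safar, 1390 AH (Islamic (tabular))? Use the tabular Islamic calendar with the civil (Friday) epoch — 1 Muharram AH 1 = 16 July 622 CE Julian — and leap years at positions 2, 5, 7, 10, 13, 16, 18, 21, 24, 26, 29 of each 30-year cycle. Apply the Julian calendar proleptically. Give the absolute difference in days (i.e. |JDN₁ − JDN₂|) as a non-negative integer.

First date → JDN 2440513; second date → JDN 2440685.
The interval is |2440513 − 2440685| = 172 days.

172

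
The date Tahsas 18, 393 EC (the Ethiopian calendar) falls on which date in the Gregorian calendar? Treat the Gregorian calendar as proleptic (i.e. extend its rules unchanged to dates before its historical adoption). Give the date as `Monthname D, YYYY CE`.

Both dates share Julian Day Number 1867506; in the Gregorian calendar that is 15 December 400 CE.

December 15, 400 CE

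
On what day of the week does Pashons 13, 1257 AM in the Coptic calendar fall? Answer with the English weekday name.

Equivalently 18 May 1541 Gregorian, JDN 2284036.
JDN 2284036 mod 7 = 6, and JDN 0 was a Monday, so this is a Sunday.

Sunday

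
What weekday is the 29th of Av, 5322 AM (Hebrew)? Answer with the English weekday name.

This is JDN 2291790 (10 August 1562 Gregorian).
JDN 2291790 mod 7 = 4, and JDN 0 was a Monday, so this is a Friday.

Friday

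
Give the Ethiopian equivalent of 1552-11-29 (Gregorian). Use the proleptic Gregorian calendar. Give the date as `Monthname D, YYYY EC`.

Julian Day Number of the source date = 2288249.
Converting JDN 2288249 to the Ethiopian calendar gives 23 Hidar 1545 EC.

Hidar 23, 1545 EC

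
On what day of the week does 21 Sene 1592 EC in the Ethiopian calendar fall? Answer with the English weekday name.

Sunday

Equivalently 25 June 1600 Gregorian, JDN 2305624.
2305624 ≡ 6 (mod 7); counting from Monday = 0 gives Sunday.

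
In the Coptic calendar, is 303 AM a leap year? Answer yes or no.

303 mod 4 = 3; in the Coptic calendar a year is leap when year mod 4 = 3, so it is a leap year.

yes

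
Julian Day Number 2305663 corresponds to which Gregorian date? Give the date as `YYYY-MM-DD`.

Counting from JDN 2299161 = 15 Oct 1582 gives an offset of 6502 days.

1600-08-03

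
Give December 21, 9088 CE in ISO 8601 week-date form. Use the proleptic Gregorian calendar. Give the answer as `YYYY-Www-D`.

9088-W51-5

The weekday is Friday (ISO weekday 5).
That Friday belongs to ISO week 51 of ISO year 9088.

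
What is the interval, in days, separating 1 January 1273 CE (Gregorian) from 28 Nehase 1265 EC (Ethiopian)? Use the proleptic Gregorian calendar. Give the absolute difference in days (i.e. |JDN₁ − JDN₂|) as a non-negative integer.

239

First date → JDN 2186015; second date → JDN 2186254.
The interval is |2186015 − 2186254| = 239 days.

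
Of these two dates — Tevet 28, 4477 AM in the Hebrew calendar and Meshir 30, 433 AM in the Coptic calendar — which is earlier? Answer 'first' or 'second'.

first

Converting both to JDN: 1982958 vs 1982997; the smaller is the first.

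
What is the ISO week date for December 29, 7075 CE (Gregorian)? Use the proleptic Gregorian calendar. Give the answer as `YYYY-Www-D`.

7075-W52-3

The weekday is Wednesday (ISO weekday 3).
That Wednesday belongs to ISO week 52 of ISO year 7075.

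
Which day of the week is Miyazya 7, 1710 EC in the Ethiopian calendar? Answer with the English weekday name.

Wednesday

This is JDN 2348649 (13 April 1718 Gregorian).
Since JDN mod 7 = 2 (0 = Monday), the day is Wednesday.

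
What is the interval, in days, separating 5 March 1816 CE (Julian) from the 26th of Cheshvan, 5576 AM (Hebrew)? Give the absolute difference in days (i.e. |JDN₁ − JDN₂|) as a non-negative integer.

109

First date → JDN 2384416; second date → JDN 2384307.
The interval is |2384416 − 2384307| = 109 days.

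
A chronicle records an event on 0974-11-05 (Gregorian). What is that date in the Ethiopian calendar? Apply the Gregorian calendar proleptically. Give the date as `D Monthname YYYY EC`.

Both dates share Julian Day Number 2077115; in the Ethiopian calendar that is 4 Hidar 967 EC.

4 Hidar 967 EC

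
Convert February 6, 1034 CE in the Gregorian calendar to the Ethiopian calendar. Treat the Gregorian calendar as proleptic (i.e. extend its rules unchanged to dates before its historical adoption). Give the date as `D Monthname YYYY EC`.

Julian Day Number of the source date = 2098757.
Converting JDN 2098757 to the Ethiopian calendar gives 6 Yekatit 1026 EC.

6 Yekatit 1026 EC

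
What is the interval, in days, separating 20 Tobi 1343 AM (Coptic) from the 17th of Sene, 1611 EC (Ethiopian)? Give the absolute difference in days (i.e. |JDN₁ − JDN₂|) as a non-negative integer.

First date → JDN 2315334; second date → JDN 2312559.
The interval is |2315334 − 2312559| = 2775 days.

2775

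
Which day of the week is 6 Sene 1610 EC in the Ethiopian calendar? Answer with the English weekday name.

Sunday

Equivalently 10 June 1618 Gregorian, JDN 2312183.
JDN 2312183 mod 7 = 6, and JDN 0 was a Monday, so this is a Sunday.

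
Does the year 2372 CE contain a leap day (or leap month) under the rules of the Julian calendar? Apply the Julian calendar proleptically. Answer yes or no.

2372 mod 4 = 0, so it is a leap year in the Julian calendar.

yes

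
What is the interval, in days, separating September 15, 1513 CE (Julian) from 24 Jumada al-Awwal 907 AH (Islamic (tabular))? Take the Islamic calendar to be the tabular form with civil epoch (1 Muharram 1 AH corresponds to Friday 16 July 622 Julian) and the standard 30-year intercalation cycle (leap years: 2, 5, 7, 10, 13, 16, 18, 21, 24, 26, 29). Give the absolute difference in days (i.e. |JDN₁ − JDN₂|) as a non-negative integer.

4302

First date → JDN 2273939; second date → JDN 2269637.
The interval is |2273939 − 2269637| = 4302 days.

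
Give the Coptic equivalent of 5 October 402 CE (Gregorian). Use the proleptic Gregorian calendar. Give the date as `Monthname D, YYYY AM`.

Paopi 7, 119 AM

Both dates share Julian Day Number 1868165; in the Coptic calendar that is 7 Paopi 119 AM.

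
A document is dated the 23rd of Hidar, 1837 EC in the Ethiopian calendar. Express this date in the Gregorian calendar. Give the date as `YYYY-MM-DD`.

Julian Day Number of the source date = 2394902.
Converting JDN 2394902 to the Gregorian calendar gives 1 December 1844 CE.

1844-12-01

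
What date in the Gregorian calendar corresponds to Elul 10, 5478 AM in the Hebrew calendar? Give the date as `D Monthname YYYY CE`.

Both dates share Julian Day Number 2348795; in the Gregorian calendar that is 6 September 1718 CE.

6 September 1718 CE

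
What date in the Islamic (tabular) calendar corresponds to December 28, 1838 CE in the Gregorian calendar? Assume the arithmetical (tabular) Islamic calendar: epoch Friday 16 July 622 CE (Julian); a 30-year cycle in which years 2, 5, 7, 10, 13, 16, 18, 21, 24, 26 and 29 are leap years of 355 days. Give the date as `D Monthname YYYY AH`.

Julian Day Number of the source date = 2392737.
Converting JDN 2392737 to the tabular Islamic calendar gives 11 Shawwal 1254 AH.

11 Shawwal 1254 AH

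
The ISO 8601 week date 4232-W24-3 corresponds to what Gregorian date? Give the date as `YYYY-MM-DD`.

4232-06-13

ISO week 1 of 4232 is the week containing the first Thursday of 4232.
Week 24, day 3 (Wednesday) lands on 4232-06-13.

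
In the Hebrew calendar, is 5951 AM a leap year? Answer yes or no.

Hebrew year 5951 is year 4 of its 19-year Metonic cycle; leap years are at positions 3, 6, 8, 11, 14, 17, 19, so it is a common year (12 months).

no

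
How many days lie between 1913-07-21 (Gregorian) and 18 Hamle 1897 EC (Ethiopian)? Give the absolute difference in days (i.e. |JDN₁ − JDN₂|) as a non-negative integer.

JDN of the first date = 2419970.
JDN of the second date = 2417052.
|2417052 − 2419970| = 2918.

2918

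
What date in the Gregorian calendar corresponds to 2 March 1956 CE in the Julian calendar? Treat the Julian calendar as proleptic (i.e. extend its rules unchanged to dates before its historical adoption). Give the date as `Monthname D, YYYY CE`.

The Julian–Gregorian offset here is 13 days (Julian trailing).
2 March 1956 Julian + 13 days → 15 March 1956 Gregorian.

March 15, 1956 CE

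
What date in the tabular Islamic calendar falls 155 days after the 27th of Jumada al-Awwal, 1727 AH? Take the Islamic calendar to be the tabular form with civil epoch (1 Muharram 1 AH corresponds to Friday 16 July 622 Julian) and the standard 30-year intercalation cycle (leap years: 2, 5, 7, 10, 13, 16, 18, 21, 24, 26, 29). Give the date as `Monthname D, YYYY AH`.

The starting date is JDN 2560221; 2560221 + 155 = 2560376.
JDN 2560376 corresponds to Dhu al-Qa'dah 5, 1727 AH.

Dhu al-Qa'dah 5, 1727 AH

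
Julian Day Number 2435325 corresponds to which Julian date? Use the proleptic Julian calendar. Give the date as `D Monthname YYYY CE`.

23 July 1955 CE

The Gregorian equivalent of JDN 2435325 is 5 August 1955.
In the Julian calendar that day is 23 July 1955 CE.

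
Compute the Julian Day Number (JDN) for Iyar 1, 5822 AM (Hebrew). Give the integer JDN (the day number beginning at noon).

2474321

In the Gregorian calendar the same day is 11 May 2062.
JDN 2299161 is 15 October 1582 CE (Gregorian); the target day is +175160 days from there, so JDN = 2474321.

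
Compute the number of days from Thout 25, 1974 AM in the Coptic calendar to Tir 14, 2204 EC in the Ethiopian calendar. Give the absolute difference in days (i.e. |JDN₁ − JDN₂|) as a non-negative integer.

JDN of the first date = 2545692.
JDN of the second date = 2529000.
|2529000 − 2545692| = 16692.

16692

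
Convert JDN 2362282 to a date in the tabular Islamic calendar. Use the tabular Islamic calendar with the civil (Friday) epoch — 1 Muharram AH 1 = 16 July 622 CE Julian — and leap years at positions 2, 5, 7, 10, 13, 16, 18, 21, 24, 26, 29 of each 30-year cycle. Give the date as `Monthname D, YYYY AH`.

The Gregorian equivalent of JDN 2362282 is 10 August 1755.
In the tabular Islamic calendar that day is Dhu al-Qa'dah 2, 1168 AH.

Dhu al-Qa'dah 2, 1168 AH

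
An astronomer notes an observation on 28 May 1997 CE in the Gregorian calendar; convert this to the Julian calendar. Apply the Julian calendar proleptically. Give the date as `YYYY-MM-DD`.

1997-05-15

At this point the Julian calendar is 13 days behind the Gregorian.
28 May 1997 Gregorian − 13 days → 15 May 1997 Julian.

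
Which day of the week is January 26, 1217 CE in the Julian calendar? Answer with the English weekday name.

Equivalently 2 February 1217 Gregorian, JDN 2165593.
2165593 ≡ 3 (mod 7); counting from Monday = 0 gives Thursday.

Thursday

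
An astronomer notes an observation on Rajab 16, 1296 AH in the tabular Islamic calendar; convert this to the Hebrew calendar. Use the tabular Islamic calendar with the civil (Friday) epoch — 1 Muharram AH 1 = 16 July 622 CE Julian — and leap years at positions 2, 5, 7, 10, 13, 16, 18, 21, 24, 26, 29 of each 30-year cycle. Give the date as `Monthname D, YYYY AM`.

Julian Day Number of the source date = 2407537.
Converting JDN 2407537 to the Hebrew calendar gives 15 Tammuz 5639 AM.

Tammuz 15, 5639 AM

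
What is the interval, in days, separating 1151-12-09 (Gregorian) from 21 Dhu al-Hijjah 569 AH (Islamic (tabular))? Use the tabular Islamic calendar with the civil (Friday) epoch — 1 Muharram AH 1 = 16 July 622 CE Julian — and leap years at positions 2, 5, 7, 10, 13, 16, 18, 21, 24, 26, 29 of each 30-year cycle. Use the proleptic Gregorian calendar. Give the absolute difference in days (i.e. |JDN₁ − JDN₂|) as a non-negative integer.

First date → JDN 2141796; second date → JDN 2150065.
The interval is |2141796 − 2150065| = 8269 days.

8269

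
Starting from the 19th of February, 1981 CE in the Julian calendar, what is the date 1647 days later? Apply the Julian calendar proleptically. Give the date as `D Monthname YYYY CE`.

The starting date is JDN 2444668; 2444668 + 1647 = 2446315.
JDN 2446315 corresponds to 24 August 1985 CE.

24 August 1985 CE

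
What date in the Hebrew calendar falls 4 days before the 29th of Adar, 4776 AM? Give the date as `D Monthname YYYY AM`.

Counting 4 days back from JDN 2092223 reaches JDN 2092219, which is 25 Adar 4776 AM.

25 Adar 4776 AM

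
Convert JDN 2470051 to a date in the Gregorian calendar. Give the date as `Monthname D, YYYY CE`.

Counting from JDN 2299161 = 15 Oct 1582 gives an offset of 170890 days.

September 1, 2050 CE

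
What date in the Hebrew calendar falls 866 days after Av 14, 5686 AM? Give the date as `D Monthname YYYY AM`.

24 Kislev 5689 AM

The starting date is JDN 2424722; 2424722 + 866 = 2425588.
JDN 2425588 corresponds to 24 Kislev 5689 AM.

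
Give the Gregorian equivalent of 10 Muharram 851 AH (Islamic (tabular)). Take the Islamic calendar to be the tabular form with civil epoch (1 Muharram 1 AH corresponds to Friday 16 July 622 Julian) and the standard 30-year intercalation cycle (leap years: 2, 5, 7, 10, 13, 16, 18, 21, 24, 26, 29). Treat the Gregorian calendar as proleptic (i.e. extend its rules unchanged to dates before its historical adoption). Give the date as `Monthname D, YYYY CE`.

Julian Day Number of the source date = 2249661.
Converting JDN 2249661 to the Gregorian calendar gives 6 April 1447 CE.

April 6, 1447 CE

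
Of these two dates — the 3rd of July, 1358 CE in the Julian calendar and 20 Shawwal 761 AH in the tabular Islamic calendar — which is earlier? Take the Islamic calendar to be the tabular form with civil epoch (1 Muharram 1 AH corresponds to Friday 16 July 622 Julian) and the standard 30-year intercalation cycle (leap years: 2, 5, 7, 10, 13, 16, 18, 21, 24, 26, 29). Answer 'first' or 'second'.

The two dates have Julian Day Numbers 2217251 and 2218044 respectively.
Since 2217251 < 2218044, the first date comes first.

first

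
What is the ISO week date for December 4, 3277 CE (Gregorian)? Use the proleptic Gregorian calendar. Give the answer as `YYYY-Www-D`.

The weekday is Saturday (ISO weekday 6).
That Saturday belongs to ISO week 48 of ISO year 3277.

3277-W48-6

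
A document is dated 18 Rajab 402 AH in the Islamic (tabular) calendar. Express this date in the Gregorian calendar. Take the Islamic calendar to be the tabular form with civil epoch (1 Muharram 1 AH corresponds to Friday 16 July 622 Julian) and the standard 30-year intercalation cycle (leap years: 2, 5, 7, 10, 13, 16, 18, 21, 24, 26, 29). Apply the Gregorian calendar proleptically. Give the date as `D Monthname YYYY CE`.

20 February 1012 CE

Julian Day Number of the source date = 2090735.
Converting JDN 2090735 to the Gregorian calendar gives 20 February 1012 CE.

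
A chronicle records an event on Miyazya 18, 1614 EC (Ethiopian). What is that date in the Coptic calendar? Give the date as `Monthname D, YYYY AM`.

Julian Day Number of the source date = 2313596.
Converting JDN 2313596 to the Coptic calendar gives 18 Parmouti 1338 AM.

Parmouti 18, 1338 AM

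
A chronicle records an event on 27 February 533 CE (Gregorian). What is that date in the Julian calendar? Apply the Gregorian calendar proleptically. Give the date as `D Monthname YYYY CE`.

For dates in this range the Gregorian date is 2 days ahead of the Julian.
27 February 533 Gregorian − 2 days → 25 February 533 Julian.

25 February 533 CE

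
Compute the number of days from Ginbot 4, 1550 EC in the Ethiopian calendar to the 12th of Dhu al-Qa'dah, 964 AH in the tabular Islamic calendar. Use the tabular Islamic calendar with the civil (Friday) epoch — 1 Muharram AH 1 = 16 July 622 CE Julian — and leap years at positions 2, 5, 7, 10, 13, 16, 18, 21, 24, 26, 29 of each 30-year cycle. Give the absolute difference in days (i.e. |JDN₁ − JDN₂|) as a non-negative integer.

235

First date → JDN 2290236; second date → JDN 2290001.
The interval is |2290236 − 2290001| = 235 days.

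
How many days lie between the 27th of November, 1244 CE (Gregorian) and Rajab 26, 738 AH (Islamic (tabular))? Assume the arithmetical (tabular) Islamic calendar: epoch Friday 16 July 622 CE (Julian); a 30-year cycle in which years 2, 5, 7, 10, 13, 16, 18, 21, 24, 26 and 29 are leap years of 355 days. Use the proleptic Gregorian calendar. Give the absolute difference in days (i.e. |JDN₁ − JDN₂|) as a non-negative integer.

34057

First date → JDN 2175753; second date → JDN 2209810.
The interval is |2175753 − 2209810| = 34057 days.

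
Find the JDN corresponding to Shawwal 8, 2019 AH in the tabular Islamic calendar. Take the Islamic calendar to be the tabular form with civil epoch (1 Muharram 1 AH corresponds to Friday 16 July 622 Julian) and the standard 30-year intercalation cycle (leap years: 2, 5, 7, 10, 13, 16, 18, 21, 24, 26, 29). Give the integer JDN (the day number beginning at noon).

Equivalently 15 March 2581 (Gregorian).
JDN 2400001 is 17 November 1858 CE (Gregorian), MJD 0; the target day is +263824 days from there, so JDN = 2663825.

2663825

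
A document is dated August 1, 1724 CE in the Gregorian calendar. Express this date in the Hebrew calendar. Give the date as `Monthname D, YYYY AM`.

Julian Day Number of the source date = 2350951.
Converting JDN 2350951 to the Hebrew calendar gives 12 Av 5484 AM.

Av 12, 5484 AM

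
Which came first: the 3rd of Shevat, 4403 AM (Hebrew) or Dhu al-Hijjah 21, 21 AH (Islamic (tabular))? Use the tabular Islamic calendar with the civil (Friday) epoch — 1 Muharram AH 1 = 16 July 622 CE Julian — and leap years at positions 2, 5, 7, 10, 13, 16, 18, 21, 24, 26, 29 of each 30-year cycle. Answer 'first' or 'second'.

First date → JDN 1955912; second date → JDN 1955872.
JDN 1955872 < JDN 1955912, so the second date is earlier.

second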